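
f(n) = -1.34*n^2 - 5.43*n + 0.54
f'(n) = -2.68*n - 5.43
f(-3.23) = 4.10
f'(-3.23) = 3.23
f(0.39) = -1.78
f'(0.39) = -6.48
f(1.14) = -7.39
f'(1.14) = -8.49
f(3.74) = -38.51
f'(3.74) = -15.45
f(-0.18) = 1.47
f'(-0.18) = -4.95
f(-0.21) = 1.62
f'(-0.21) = -4.87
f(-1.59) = 5.79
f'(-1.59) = -1.17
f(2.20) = -17.89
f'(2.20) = -11.33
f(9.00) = -156.87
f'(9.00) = -29.55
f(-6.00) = -15.12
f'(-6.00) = 10.65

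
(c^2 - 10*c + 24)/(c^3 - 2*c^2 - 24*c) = (c - 4)/(c*(c + 4))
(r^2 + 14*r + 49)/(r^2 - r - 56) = (r + 7)/(r - 8)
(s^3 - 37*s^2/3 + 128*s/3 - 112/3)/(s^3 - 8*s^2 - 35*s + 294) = (s^2 - 16*s/3 + 16/3)/(s^2 - s - 42)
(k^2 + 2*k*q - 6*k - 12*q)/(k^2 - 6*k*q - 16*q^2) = (6 - k)/(-k + 8*q)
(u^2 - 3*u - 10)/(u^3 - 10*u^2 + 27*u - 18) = (u^2 - 3*u - 10)/(u^3 - 10*u^2 + 27*u - 18)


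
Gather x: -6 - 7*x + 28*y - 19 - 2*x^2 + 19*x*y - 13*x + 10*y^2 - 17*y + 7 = -2*x^2 + x*(19*y - 20) + 10*y^2 + 11*y - 18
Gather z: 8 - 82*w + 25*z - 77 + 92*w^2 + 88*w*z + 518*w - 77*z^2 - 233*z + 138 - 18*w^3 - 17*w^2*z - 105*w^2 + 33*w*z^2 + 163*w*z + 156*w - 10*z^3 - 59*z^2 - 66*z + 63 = -18*w^3 - 13*w^2 + 592*w - 10*z^3 + z^2*(33*w - 136) + z*(-17*w^2 + 251*w - 274) + 132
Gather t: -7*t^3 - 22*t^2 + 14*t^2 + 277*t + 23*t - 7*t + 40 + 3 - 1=-7*t^3 - 8*t^2 + 293*t + 42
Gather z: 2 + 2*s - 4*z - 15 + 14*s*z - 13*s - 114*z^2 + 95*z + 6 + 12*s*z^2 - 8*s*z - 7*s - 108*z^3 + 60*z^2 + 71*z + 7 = -18*s - 108*z^3 + z^2*(12*s - 54) + z*(6*s + 162)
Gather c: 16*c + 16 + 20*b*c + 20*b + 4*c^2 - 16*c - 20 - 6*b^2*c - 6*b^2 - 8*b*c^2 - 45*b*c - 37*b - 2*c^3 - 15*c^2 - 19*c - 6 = -6*b^2 - 17*b - 2*c^3 + c^2*(-8*b - 11) + c*(-6*b^2 - 25*b - 19) - 10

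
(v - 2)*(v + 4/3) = v^2 - 2*v/3 - 8/3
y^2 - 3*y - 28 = (y - 7)*(y + 4)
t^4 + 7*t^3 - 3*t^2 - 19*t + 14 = (t - 1)^2*(t + 2)*(t + 7)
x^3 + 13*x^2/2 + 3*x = x*(x + 1/2)*(x + 6)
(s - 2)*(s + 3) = s^2 + s - 6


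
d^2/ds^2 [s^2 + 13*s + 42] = 2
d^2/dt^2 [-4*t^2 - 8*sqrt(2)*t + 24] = -8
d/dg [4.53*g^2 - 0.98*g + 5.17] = 9.06*g - 0.98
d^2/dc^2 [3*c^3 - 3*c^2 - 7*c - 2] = 18*c - 6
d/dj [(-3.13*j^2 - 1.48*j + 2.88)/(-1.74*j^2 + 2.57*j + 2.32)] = (-10.6193*j^2 - 4.5008*j - 10.8352)/(3.0276*j^4 - 8.9436*j^3 - 1.4687*j^2 + 11.9248*j + 5.3824)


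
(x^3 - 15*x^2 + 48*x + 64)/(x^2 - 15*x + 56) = (x^2 - 7*x - 8)/(x - 7)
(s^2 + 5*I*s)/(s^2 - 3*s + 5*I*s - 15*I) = s/(s - 3)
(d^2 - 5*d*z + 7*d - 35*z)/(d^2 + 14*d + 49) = (d - 5*z)/(d + 7)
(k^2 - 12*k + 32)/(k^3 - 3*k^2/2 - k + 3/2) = 2*(k^2 - 12*k + 32)/(2*k^3 - 3*k^2 - 2*k + 3)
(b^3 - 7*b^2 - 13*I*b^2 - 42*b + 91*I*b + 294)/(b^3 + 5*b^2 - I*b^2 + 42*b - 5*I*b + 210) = (b^2 - b*(7 + 6*I) + 42*I)/(b^2 + b*(5 + 6*I) + 30*I)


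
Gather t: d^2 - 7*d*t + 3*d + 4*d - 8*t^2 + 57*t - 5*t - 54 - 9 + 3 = d^2 + 7*d - 8*t^2 + t*(52 - 7*d) - 60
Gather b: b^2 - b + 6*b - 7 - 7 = b^2 + 5*b - 14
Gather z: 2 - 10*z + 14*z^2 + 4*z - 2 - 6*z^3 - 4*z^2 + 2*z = -6*z^3 + 10*z^2 - 4*z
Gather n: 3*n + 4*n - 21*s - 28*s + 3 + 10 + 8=7*n - 49*s + 21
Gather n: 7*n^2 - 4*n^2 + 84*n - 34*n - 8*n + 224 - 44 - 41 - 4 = 3*n^2 + 42*n + 135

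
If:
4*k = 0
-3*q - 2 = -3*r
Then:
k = 0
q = r - 2/3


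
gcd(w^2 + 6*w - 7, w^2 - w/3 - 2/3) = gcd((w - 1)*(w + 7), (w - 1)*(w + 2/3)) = w - 1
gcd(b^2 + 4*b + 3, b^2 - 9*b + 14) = 1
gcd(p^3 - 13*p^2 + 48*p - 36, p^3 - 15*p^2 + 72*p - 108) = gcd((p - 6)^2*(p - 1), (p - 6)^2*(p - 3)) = p^2 - 12*p + 36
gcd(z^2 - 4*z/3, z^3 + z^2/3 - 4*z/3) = z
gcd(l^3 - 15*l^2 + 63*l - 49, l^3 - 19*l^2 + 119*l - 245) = l^2 - 14*l + 49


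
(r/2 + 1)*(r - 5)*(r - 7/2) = r^3/2 - 13*r^2/4 + r/4 + 35/2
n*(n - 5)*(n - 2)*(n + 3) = n^4 - 4*n^3 - 11*n^2 + 30*n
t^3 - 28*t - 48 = (t - 6)*(t + 2)*(t + 4)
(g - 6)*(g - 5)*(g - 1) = g^3 - 12*g^2 + 41*g - 30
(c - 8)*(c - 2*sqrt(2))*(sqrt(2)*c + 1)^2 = 2*c^4 - 16*c^3 - 2*sqrt(2)*c^3 - 7*c^2 + 16*sqrt(2)*c^2 - 2*sqrt(2)*c + 56*c + 16*sqrt(2)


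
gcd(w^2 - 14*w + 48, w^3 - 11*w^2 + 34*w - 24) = w - 6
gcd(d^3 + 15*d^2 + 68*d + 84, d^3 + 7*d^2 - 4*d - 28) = d^2 + 9*d + 14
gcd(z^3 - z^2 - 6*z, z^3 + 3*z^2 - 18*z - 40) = z + 2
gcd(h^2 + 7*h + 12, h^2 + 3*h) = h + 3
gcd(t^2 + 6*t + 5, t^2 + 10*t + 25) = t + 5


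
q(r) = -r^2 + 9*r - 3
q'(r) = 9 - 2*r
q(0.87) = 4.07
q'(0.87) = 7.26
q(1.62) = 8.96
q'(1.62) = 5.76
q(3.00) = 15.00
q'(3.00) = 3.00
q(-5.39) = -80.56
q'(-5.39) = 19.78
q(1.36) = 7.39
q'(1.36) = 6.28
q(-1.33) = -16.74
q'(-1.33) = 11.66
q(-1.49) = -18.63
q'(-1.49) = 11.98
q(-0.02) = -3.18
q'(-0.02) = 9.04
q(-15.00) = -363.00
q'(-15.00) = 39.00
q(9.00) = -3.00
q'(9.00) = -9.00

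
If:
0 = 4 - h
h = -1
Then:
No Solution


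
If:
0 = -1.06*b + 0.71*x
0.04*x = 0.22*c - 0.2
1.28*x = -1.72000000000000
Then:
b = -0.90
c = 0.66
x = -1.34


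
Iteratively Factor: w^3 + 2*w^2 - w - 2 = (w - 1)*(w^2 + 3*w + 2) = (w - 1)*(w + 1)*(w + 2)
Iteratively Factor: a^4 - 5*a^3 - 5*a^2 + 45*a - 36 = (a + 3)*(a^3 - 8*a^2 + 19*a - 12) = (a - 1)*(a + 3)*(a^2 - 7*a + 12) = (a - 4)*(a - 1)*(a + 3)*(a - 3)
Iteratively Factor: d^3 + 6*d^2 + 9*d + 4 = (d + 1)*(d^2 + 5*d + 4) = (d + 1)^2*(d + 4)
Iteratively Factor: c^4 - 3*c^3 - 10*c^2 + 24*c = (c)*(c^3 - 3*c^2 - 10*c + 24) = c*(c + 3)*(c^2 - 6*c + 8) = c*(c - 2)*(c + 3)*(c - 4)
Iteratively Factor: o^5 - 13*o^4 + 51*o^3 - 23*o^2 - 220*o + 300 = (o - 5)*(o^4 - 8*o^3 + 11*o^2 + 32*o - 60) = (o - 5)*(o - 3)*(o^3 - 5*o^2 - 4*o + 20) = (o - 5)^2*(o - 3)*(o^2 - 4) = (o - 5)^2*(o - 3)*(o + 2)*(o - 2)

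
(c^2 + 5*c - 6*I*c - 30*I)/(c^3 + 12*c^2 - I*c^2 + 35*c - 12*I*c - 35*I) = (c - 6*I)/(c^2 + c*(7 - I) - 7*I)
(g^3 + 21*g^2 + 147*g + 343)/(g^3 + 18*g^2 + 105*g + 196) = (g + 7)/(g + 4)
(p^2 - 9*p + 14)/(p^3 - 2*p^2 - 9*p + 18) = (p - 7)/(p^2 - 9)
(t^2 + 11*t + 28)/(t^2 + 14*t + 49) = (t + 4)/(t + 7)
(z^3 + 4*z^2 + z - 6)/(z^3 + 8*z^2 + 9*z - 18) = (z + 2)/(z + 6)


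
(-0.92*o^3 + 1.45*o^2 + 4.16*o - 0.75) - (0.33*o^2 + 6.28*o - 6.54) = -0.92*o^3 + 1.12*o^2 - 2.12*o + 5.79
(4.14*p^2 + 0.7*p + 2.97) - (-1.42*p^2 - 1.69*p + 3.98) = 5.56*p^2 + 2.39*p - 1.01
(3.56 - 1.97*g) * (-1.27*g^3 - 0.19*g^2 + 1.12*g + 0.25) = 2.5019*g^4 - 4.1469*g^3 - 2.8828*g^2 + 3.4947*g + 0.89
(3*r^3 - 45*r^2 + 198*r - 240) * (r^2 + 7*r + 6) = 3*r^5 - 24*r^4 - 99*r^3 + 876*r^2 - 492*r - 1440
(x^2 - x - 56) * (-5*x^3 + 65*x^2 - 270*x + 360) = -5*x^5 + 70*x^4 - 55*x^3 - 3010*x^2 + 14760*x - 20160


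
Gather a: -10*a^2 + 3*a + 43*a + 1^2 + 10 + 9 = -10*a^2 + 46*a + 20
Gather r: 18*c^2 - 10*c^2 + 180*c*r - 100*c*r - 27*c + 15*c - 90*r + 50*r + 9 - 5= 8*c^2 - 12*c + r*(80*c - 40) + 4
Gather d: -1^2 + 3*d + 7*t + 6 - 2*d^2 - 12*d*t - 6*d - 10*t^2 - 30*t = -2*d^2 + d*(-12*t - 3) - 10*t^2 - 23*t + 5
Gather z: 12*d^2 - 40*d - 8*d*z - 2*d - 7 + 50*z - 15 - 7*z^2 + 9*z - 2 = 12*d^2 - 42*d - 7*z^2 + z*(59 - 8*d) - 24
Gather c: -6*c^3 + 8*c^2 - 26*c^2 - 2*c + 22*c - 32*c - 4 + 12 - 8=-6*c^3 - 18*c^2 - 12*c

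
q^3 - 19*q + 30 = (q - 3)*(q - 2)*(q + 5)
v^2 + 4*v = v*(v + 4)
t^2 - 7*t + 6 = (t - 6)*(t - 1)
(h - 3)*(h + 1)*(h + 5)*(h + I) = h^4 + 3*h^3 + I*h^3 - 13*h^2 + 3*I*h^2 - 15*h - 13*I*h - 15*I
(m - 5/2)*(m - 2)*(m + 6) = m^3 + 3*m^2/2 - 22*m + 30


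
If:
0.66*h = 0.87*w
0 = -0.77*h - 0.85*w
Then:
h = 0.00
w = 0.00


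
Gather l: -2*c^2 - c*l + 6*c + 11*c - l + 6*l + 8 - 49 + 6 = -2*c^2 + 17*c + l*(5 - c) - 35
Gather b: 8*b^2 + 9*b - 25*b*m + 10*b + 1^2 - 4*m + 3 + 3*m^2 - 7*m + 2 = 8*b^2 + b*(19 - 25*m) + 3*m^2 - 11*m + 6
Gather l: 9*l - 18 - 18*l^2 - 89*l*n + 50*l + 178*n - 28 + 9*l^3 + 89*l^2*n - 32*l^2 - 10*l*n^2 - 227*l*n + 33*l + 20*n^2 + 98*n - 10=9*l^3 + l^2*(89*n - 50) + l*(-10*n^2 - 316*n + 92) + 20*n^2 + 276*n - 56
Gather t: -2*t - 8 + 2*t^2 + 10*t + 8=2*t^2 + 8*t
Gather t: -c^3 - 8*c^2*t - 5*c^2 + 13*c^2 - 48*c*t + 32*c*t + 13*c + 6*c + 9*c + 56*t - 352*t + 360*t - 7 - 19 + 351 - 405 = -c^3 + 8*c^2 + 28*c + t*(-8*c^2 - 16*c + 64) - 80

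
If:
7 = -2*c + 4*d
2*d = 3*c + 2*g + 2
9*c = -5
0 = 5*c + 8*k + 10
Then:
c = -5/9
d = 53/36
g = 47/36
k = -65/72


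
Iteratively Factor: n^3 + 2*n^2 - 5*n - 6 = (n + 3)*(n^2 - n - 2) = (n - 2)*(n + 3)*(n + 1)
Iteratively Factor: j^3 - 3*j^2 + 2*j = (j - 2)*(j^2 - j) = j*(j - 2)*(j - 1)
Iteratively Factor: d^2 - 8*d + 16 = (d - 4)*(d - 4)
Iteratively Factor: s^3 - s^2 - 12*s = (s)*(s^2 - s - 12) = s*(s - 4)*(s + 3)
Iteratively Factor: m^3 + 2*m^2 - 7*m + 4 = (m - 1)*(m^2 + 3*m - 4) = (m - 1)*(m + 4)*(m - 1)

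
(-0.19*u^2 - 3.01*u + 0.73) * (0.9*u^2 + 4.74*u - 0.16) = -0.171*u^4 - 3.6096*u^3 - 13.58*u^2 + 3.9418*u - 0.1168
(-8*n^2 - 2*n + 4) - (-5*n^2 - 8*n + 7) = -3*n^2 + 6*n - 3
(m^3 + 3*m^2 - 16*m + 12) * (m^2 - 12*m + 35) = m^5 - 9*m^4 - 17*m^3 + 309*m^2 - 704*m + 420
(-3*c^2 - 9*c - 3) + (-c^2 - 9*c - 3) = -4*c^2 - 18*c - 6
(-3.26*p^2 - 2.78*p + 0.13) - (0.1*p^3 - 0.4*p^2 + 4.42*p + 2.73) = -0.1*p^3 - 2.86*p^2 - 7.2*p - 2.6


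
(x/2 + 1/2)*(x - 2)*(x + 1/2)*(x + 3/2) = x^4/2 + x^3/2 - 13*x^2/8 - 19*x/8 - 3/4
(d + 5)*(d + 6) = d^2 + 11*d + 30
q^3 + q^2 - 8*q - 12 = (q - 3)*(q + 2)^2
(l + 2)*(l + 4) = l^2 + 6*l + 8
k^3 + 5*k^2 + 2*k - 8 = (k - 1)*(k + 2)*(k + 4)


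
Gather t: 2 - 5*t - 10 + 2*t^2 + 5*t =2*t^2 - 8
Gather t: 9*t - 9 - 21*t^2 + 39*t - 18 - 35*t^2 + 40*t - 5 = -56*t^2 + 88*t - 32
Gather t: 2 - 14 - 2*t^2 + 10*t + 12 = -2*t^2 + 10*t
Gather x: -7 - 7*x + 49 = 42 - 7*x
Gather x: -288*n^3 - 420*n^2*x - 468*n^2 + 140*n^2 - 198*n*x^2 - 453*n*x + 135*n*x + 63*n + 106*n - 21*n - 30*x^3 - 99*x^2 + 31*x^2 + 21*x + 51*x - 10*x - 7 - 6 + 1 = -288*n^3 - 328*n^2 + 148*n - 30*x^3 + x^2*(-198*n - 68) + x*(-420*n^2 - 318*n + 62) - 12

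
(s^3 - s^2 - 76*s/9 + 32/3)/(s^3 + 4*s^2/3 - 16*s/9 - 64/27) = 3*(3*s^2 + s - 24)/(9*s^2 + 24*s + 16)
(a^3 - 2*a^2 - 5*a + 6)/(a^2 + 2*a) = a - 4 + 3/a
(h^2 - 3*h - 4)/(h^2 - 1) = (h - 4)/(h - 1)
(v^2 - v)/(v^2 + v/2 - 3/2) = 2*v/(2*v + 3)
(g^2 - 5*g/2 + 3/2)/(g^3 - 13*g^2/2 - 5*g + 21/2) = (2*g - 3)/(2*g^2 - 11*g - 21)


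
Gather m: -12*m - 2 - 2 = -12*m - 4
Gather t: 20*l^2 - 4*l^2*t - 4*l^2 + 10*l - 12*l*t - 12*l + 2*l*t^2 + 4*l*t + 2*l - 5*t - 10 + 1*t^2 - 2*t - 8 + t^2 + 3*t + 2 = 16*l^2 + t^2*(2*l + 2) + t*(-4*l^2 - 8*l - 4) - 16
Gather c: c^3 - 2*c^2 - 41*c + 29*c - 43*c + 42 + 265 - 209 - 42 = c^3 - 2*c^2 - 55*c + 56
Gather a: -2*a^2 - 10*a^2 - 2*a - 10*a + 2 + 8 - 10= -12*a^2 - 12*a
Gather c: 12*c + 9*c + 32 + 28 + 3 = 21*c + 63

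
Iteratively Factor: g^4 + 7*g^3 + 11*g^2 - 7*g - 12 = (g - 1)*(g^3 + 8*g^2 + 19*g + 12) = (g - 1)*(g + 3)*(g^2 + 5*g + 4) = (g - 1)*(g + 1)*(g + 3)*(g + 4)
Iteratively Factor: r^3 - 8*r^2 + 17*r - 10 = (r - 2)*(r^2 - 6*r + 5) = (r - 2)*(r - 1)*(r - 5)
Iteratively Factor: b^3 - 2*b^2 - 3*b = (b + 1)*(b^2 - 3*b) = (b - 3)*(b + 1)*(b)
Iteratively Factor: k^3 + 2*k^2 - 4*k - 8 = (k + 2)*(k^2 - 4) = (k + 2)^2*(k - 2)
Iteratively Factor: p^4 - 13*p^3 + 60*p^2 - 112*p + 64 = (p - 4)*(p^3 - 9*p^2 + 24*p - 16) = (p - 4)^2*(p^2 - 5*p + 4) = (p - 4)^3*(p - 1)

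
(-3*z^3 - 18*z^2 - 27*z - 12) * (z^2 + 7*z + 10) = -3*z^5 - 39*z^4 - 183*z^3 - 381*z^2 - 354*z - 120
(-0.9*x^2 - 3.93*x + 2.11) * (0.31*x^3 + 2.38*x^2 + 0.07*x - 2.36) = -0.279*x^5 - 3.3603*x^4 - 8.7623*x^3 + 6.8707*x^2 + 9.4225*x - 4.9796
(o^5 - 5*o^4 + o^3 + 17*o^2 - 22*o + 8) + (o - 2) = o^5 - 5*o^4 + o^3 + 17*o^2 - 21*o + 6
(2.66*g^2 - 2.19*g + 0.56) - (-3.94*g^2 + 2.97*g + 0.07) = 6.6*g^2 - 5.16*g + 0.49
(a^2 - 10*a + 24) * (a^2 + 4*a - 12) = a^4 - 6*a^3 - 28*a^2 + 216*a - 288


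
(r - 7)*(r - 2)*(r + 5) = r^3 - 4*r^2 - 31*r + 70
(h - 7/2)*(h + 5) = h^2 + 3*h/2 - 35/2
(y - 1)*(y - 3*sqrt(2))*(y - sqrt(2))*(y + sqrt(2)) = y^4 - 3*sqrt(2)*y^3 - y^3 - 2*y^2 + 3*sqrt(2)*y^2 + 2*y + 6*sqrt(2)*y - 6*sqrt(2)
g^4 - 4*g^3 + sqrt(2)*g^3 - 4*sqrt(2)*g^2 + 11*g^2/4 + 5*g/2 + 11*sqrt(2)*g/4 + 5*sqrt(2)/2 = (g - 5/2)*(g - 2)*(g + 1/2)*(g + sqrt(2))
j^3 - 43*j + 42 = (j - 6)*(j - 1)*(j + 7)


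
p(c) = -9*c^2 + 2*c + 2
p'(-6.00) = 110.00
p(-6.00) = -334.00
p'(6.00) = -106.00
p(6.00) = -310.00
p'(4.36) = -76.48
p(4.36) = -160.37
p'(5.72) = -100.96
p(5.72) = -281.03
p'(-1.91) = 36.38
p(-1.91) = -34.65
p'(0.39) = -5.02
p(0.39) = 1.41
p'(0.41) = -5.38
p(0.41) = 1.31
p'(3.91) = -68.38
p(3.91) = -127.77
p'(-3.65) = 67.70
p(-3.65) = -125.20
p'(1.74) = -29.32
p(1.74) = -21.77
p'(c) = 2 - 18*c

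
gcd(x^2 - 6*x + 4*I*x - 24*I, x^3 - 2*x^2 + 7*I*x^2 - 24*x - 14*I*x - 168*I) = x - 6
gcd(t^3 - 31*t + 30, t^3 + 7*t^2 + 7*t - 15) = t - 1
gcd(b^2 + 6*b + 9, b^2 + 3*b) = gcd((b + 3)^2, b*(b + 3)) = b + 3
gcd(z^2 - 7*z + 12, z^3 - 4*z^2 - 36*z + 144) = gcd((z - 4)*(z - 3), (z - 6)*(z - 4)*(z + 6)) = z - 4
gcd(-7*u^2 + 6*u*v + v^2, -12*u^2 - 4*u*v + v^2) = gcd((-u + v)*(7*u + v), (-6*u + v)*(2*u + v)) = 1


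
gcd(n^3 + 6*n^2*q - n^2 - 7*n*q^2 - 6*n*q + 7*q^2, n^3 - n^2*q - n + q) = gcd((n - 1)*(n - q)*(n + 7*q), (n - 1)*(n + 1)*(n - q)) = -n^2 + n*q + n - q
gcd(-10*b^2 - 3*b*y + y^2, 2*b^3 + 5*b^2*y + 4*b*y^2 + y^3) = 2*b + y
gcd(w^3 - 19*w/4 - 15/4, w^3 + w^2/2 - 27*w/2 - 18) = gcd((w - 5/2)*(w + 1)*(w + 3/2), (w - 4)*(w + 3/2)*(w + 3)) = w + 3/2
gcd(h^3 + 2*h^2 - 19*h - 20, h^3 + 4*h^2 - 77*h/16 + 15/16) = h + 5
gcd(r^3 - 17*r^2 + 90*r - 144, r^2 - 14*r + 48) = r^2 - 14*r + 48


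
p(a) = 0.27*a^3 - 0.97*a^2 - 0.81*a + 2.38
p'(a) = 0.81*a^2 - 1.94*a - 0.81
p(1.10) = 0.67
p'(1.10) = -1.96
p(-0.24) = 2.51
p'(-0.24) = -0.30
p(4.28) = 2.31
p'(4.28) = 5.72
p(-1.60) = 0.09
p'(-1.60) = 4.37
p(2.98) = -1.50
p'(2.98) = 0.60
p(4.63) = 4.63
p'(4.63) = 7.57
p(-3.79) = -23.18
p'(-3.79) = 18.18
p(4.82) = 6.18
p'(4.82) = 8.66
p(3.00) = -1.49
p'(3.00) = 0.66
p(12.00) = 319.54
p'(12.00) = 92.55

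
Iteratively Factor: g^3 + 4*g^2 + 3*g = (g)*(g^2 + 4*g + 3) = g*(g + 3)*(g + 1)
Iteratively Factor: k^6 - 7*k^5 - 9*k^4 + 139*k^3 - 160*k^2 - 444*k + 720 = (k - 2)*(k^5 - 5*k^4 - 19*k^3 + 101*k^2 + 42*k - 360) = (k - 3)*(k - 2)*(k^4 - 2*k^3 - 25*k^2 + 26*k + 120) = (k - 3)*(k - 2)*(k + 4)*(k^3 - 6*k^2 - k + 30) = (k - 5)*(k - 3)*(k - 2)*(k + 4)*(k^2 - k - 6) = (k - 5)*(k - 3)^2*(k - 2)*(k + 4)*(k + 2)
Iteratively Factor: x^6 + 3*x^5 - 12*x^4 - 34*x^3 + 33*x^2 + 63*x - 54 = (x + 3)*(x^5 - 12*x^3 + 2*x^2 + 27*x - 18) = (x - 3)*(x + 3)*(x^4 + 3*x^3 - 3*x^2 - 7*x + 6) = (x - 3)*(x - 1)*(x + 3)*(x^3 + 4*x^2 + x - 6) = (x - 3)*(x - 1)*(x + 3)^2*(x^2 + x - 2) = (x - 3)*(x - 1)^2*(x + 3)^2*(x + 2)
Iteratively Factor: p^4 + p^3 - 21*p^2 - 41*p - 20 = (p + 1)*(p^3 - 21*p - 20) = (p - 5)*(p + 1)*(p^2 + 5*p + 4) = (p - 5)*(p + 1)^2*(p + 4)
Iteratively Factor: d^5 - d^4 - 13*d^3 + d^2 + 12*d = (d - 4)*(d^4 + 3*d^3 - d^2 - 3*d) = d*(d - 4)*(d^3 + 3*d^2 - d - 3) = d*(d - 4)*(d - 1)*(d^2 + 4*d + 3) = d*(d - 4)*(d - 1)*(d + 3)*(d + 1)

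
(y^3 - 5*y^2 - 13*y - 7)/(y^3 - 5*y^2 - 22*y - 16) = (y^2 - 6*y - 7)/(y^2 - 6*y - 16)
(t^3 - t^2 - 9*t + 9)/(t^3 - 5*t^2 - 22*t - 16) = (-t^3 + t^2 + 9*t - 9)/(-t^3 + 5*t^2 + 22*t + 16)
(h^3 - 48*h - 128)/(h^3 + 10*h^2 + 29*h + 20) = (h^2 - 4*h - 32)/(h^2 + 6*h + 5)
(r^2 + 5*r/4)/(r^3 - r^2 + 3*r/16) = 4*(4*r + 5)/(16*r^2 - 16*r + 3)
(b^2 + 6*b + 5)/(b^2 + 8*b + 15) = (b + 1)/(b + 3)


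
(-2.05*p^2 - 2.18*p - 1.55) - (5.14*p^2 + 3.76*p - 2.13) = -7.19*p^2 - 5.94*p + 0.58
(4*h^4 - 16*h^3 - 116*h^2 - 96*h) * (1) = 4*h^4 - 16*h^3 - 116*h^2 - 96*h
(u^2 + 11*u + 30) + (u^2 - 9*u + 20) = 2*u^2 + 2*u + 50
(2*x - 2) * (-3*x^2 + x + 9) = -6*x^3 + 8*x^2 + 16*x - 18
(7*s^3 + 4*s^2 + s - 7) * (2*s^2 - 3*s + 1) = 14*s^5 - 13*s^4 - 3*s^3 - 13*s^2 + 22*s - 7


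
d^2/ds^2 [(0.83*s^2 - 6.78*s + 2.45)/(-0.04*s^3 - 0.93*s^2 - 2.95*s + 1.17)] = (-0.002656*s^6 + 0.0650879999999998*s^5 + 2.053896*s^4 + 12.680118*s^3 - 16.05972*s^2 + 3.24649799999999*s - 3.443974)/(6.4e-5*s^9 + 0.004464*s^8 + 0.117948*s^7 + 1.457181*s^6 + 8.437521*s^5 + 20.415816*s^4 + 6.57727300000001*s^3 - 26.726544*s^2 + 12.114765*s - 1.601613)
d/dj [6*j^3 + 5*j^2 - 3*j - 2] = 18*j^2 + 10*j - 3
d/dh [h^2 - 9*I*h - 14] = 2*h - 9*I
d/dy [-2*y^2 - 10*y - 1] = -4*y - 10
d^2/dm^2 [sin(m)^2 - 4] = 2*cos(2*m)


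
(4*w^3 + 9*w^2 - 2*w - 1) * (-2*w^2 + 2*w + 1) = -8*w^5 - 10*w^4 + 26*w^3 + 7*w^2 - 4*w - 1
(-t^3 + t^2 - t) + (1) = -t^3 + t^2 - t + 1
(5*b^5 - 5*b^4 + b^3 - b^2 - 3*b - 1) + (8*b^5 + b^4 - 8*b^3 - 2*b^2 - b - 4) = 13*b^5 - 4*b^4 - 7*b^3 - 3*b^2 - 4*b - 5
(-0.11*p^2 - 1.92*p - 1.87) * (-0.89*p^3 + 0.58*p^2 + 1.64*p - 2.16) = 0.0979*p^5 + 1.645*p^4 + 0.3703*p^3 - 3.9958*p^2 + 1.0804*p + 4.0392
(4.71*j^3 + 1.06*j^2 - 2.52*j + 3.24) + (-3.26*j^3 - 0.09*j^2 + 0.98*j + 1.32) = 1.45*j^3 + 0.97*j^2 - 1.54*j + 4.56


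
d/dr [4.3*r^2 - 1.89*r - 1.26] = 8.6*r - 1.89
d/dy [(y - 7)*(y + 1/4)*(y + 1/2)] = 3*y^2 - 25*y/2 - 41/8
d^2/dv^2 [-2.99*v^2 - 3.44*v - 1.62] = -5.98000000000000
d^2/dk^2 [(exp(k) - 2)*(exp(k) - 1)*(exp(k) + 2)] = (9*exp(2*k) - 4*exp(k) - 4)*exp(k)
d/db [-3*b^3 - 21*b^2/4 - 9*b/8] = -9*b^2 - 21*b/2 - 9/8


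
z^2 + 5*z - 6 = (z - 1)*(z + 6)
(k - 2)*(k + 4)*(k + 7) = k^3 + 9*k^2 + 6*k - 56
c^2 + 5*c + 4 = (c + 1)*(c + 4)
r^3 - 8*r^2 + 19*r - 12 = (r - 4)*(r - 3)*(r - 1)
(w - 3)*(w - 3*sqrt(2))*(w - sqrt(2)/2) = w^3 - 7*sqrt(2)*w^2/2 - 3*w^2 + 3*w + 21*sqrt(2)*w/2 - 9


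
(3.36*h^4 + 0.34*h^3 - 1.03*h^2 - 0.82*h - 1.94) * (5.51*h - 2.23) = 18.5136*h^5 - 5.6194*h^4 - 6.4335*h^3 - 2.2213*h^2 - 8.8608*h + 4.3262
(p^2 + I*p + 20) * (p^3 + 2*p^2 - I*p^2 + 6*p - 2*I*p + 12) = p^5 + 2*p^4 + 27*p^3 + 54*p^2 - 14*I*p^2 + 120*p - 28*I*p + 240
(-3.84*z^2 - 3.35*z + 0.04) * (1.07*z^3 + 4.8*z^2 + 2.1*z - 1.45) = -4.1088*z^5 - 22.0165*z^4 - 24.1012*z^3 - 1.275*z^2 + 4.9415*z - 0.058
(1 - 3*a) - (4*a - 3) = 4 - 7*a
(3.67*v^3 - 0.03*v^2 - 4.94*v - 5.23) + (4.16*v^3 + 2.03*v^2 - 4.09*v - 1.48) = 7.83*v^3 + 2.0*v^2 - 9.03*v - 6.71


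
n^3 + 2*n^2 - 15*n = n*(n - 3)*(n + 5)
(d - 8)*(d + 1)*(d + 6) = d^3 - d^2 - 50*d - 48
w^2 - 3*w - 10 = (w - 5)*(w + 2)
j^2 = j^2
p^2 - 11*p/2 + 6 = (p - 4)*(p - 3/2)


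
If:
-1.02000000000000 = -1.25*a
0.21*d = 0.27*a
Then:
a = 0.82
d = 1.05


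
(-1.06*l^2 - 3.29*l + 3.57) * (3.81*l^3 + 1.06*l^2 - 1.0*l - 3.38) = -4.0386*l^5 - 13.6585*l^4 + 11.1743*l^3 + 10.657*l^2 + 7.5502*l - 12.0666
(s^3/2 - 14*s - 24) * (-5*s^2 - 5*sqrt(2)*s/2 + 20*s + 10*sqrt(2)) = -5*s^5/2 - 5*sqrt(2)*s^4/4 + 10*s^4 + 5*sqrt(2)*s^3 + 70*s^3 - 160*s^2 + 35*sqrt(2)*s^2 - 480*s - 80*sqrt(2)*s - 240*sqrt(2)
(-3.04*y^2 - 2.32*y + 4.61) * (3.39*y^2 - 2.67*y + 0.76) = -10.3056*y^4 + 0.252*y^3 + 19.5119*y^2 - 14.0719*y + 3.5036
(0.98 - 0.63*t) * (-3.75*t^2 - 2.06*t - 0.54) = 2.3625*t^3 - 2.3772*t^2 - 1.6786*t - 0.5292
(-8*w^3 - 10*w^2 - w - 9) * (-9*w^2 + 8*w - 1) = 72*w^5 + 26*w^4 - 63*w^3 + 83*w^2 - 71*w + 9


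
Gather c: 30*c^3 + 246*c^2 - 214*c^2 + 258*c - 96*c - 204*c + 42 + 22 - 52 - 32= 30*c^3 + 32*c^2 - 42*c - 20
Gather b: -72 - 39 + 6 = -105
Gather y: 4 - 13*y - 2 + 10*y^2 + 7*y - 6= 10*y^2 - 6*y - 4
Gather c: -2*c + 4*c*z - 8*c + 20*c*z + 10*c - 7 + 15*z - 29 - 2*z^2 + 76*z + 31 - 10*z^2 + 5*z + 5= 24*c*z - 12*z^2 + 96*z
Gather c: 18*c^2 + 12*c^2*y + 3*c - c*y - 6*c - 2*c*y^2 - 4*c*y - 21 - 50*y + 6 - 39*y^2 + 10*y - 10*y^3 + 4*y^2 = c^2*(12*y + 18) + c*(-2*y^2 - 5*y - 3) - 10*y^3 - 35*y^2 - 40*y - 15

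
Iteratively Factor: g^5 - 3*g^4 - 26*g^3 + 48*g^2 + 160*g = (g)*(g^4 - 3*g^3 - 26*g^2 + 48*g + 160) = g*(g - 5)*(g^3 + 2*g^2 - 16*g - 32) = g*(g - 5)*(g + 2)*(g^2 - 16) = g*(g - 5)*(g + 2)*(g + 4)*(g - 4)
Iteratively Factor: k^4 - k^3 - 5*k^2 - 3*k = (k + 1)*(k^3 - 2*k^2 - 3*k) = (k + 1)^2*(k^2 - 3*k) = (k - 3)*(k + 1)^2*(k)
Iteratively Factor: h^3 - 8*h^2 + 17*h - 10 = (h - 5)*(h^2 - 3*h + 2) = (h - 5)*(h - 2)*(h - 1)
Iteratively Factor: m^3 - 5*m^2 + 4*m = (m - 4)*(m^2 - m) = m*(m - 4)*(m - 1)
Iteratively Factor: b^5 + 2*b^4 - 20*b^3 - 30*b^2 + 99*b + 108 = (b - 3)*(b^4 + 5*b^3 - 5*b^2 - 45*b - 36) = (b - 3)*(b + 1)*(b^3 + 4*b^2 - 9*b - 36) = (b - 3)^2*(b + 1)*(b^2 + 7*b + 12) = (b - 3)^2*(b + 1)*(b + 4)*(b + 3)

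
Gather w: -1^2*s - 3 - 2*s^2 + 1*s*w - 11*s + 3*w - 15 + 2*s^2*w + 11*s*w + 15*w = -2*s^2 - 12*s + w*(2*s^2 + 12*s + 18) - 18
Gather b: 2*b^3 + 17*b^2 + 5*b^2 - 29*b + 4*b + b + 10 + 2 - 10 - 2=2*b^3 + 22*b^2 - 24*b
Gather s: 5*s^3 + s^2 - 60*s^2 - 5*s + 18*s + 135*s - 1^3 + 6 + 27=5*s^3 - 59*s^2 + 148*s + 32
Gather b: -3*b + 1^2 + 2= 3 - 3*b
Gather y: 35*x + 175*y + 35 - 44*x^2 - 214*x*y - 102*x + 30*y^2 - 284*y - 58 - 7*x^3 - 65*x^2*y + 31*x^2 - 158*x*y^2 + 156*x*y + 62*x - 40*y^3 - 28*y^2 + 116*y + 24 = -7*x^3 - 13*x^2 - 5*x - 40*y^3 + y^2*(2 - 158*x) + y*(-65*x^2 - 58*x + 7) + 1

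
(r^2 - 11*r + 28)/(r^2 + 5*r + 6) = (r^2 - 11*r + 28)/(r^2 + 5*r + 6)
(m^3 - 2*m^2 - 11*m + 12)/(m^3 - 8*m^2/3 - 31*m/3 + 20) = 3*(m - 1)/(3*m - 5)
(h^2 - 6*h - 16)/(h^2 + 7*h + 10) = (h - 8)/(h + 5)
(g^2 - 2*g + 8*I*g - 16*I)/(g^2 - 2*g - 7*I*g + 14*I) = (g + 8*I)/(g - 7*I)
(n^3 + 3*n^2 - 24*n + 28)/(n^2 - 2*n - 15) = (-n^3 - 3*n^2 + 24*n - 28)/(-n^2 + 2*n + 15)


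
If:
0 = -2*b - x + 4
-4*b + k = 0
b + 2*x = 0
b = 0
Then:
No Solution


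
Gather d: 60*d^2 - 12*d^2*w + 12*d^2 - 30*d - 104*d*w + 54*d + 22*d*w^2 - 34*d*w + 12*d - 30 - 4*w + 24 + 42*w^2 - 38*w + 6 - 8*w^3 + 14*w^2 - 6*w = d^2*(72 - 12*w) + d*(22*w^2 - 138*w + 36) - 8*w^3 + 56*w^2 - 48*w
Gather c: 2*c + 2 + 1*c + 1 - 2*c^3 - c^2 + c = -2*c^3 - c^2 + 4*c + 3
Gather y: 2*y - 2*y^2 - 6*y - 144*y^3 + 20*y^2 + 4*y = -144*y^3 + 18*y^2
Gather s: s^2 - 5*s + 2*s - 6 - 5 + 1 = s^2 - 3*s - 10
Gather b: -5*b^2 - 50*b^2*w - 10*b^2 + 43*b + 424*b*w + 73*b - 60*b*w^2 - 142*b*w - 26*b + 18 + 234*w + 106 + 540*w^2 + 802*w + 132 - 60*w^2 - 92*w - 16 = b^2*(-50*w - 15) + b*(-60*w^2 + 282*w + 90) + 480*w^2 + 944*w + 240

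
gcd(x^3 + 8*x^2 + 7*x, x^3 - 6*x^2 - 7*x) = x^2 + x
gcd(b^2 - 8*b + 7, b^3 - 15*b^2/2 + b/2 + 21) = b - 7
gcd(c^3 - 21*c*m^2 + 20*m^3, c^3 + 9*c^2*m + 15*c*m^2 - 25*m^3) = c^2 + 4*c*m - 5*m^2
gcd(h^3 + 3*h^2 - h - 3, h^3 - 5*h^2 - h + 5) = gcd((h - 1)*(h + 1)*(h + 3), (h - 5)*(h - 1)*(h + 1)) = h^2 - 1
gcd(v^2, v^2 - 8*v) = v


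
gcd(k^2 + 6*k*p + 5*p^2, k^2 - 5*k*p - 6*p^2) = k + p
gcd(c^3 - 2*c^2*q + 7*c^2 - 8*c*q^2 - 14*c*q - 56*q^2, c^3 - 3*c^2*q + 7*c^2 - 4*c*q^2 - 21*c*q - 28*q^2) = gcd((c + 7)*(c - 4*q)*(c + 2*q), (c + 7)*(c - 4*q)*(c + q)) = -c^2 + 4*c*q - 7*c + 28*q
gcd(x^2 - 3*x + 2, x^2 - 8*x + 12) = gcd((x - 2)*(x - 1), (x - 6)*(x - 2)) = x - 2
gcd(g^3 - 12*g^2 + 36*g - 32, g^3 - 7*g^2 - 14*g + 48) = g^2 - 10*g + 16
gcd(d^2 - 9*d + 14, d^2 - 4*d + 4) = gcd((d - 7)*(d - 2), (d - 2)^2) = d - 2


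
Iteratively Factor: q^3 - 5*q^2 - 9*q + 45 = (q - 5)*(q^2 - 9) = (q - 5)*(q + 3)*(q - 3)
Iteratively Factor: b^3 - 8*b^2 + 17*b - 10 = (b - 5)*(b^2 - 3*b + 2) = (b - 5)*(b - 1)*(b - 2)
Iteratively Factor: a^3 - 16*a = (a)*(a^2 - 16) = a*(a - 4)*(a + 4)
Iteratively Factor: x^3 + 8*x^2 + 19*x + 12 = (x + 4)*(x^2 + 4*x + 3) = (x + 1)*(x + 4)*(x + 3)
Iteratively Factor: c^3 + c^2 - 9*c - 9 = (c - 3)*(c^2 + 4*c + 3) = (c - 3)*(c + 3)*(c + 1)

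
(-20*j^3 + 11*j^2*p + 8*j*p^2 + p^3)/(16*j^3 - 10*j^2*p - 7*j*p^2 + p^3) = (20*j^2 + 9*j*p + p^2)/(-16*j^2 - 6*j*p + p^2)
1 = 1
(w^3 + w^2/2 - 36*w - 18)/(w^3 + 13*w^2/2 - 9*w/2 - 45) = (2*w^2 - 11*w - 6)/(2*w^2 + w - 15)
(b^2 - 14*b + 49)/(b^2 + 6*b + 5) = (b^2 - 14*b + 49)/(b^2 + 6*b + 5)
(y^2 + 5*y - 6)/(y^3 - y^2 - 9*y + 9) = (y + 6)/(y^2 - 9)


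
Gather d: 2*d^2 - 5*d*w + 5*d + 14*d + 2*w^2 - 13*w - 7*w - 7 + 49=2*d^2 + d*(19 - 5*w) + 2*w^2 - 20*w + 42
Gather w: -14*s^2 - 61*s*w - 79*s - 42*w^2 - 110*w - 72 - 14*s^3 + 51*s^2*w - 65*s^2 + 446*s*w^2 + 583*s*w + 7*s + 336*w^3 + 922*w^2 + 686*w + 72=-14*s^3 - 79*s^2 - 72*s + 336*w^3 + w^2*(446*s + 880) + w*(51*s^2 + 522*s + 576)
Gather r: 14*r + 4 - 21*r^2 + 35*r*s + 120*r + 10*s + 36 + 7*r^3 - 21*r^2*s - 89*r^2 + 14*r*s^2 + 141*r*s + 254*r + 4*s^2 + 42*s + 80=7*r^3 + r^2*(-21*s - 110) + r*(14*s^2 + 176*s + 388) + 4*s^2 + 52*s + 120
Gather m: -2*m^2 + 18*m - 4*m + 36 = -2*m^2 + 14*m + 36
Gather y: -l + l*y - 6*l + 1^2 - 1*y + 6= -7*l + y*(l - 1) + 7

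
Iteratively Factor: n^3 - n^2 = (n - 1)*(n^2) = n*(n - 1)*(n)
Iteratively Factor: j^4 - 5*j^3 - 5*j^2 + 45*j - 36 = (j + 3)*(j^3 - 8*j^2 + 19*j - 12) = (j - 3)*(j + 3)*(j^2 - 5*j + 4) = (j - 3)*(j - 1)*(j + 3)*(j - 4)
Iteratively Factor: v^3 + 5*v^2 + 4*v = (v + 1)*(v^2 + 4*v) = v*(v + 1)*(v + 4)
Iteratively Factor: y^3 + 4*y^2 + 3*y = (y + 1)*(y^2 + 3*y) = (y + 1)*(y + 3)*(y)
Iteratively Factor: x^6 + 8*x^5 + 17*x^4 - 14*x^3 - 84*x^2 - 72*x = (x)*(x^5 + 8*x^4 + 17*x^3 - 14*x^2 - 84*x - 72) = x*(x + 3)*(x^4 + 5*x^3 + 2*x^2 - 20*x - 24) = x*(x + 2)*(x + 3)*(x^3 + 3*x^2 - 4*x - 12) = x*(x + 2)^2*(x + 3)*(x^2 + x - 6) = x*(x + 2)^2*(x + 3)^2*(x - 2)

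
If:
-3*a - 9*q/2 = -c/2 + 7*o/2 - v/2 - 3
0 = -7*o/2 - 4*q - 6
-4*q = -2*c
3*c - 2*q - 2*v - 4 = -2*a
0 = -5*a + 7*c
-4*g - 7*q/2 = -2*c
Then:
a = 224/55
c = 32/11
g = 2/11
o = -260/77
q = 16/11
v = 274/55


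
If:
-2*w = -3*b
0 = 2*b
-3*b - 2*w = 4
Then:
No Solution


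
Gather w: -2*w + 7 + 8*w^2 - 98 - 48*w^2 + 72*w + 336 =-40*w^2 + 70*w + 245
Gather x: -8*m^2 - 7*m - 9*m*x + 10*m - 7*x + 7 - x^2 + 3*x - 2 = -8*m^2 + 3*m - x^2 + x*(-9*m - 4) + 5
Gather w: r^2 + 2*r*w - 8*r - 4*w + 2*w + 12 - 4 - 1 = r^2 - 8*r + w*(2*r - 2) + 7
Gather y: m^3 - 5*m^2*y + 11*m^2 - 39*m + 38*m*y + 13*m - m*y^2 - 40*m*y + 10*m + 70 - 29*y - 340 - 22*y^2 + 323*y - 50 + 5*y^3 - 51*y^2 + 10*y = m^3 + 11*m^2 - 16*m + 5*y^3 + y^2*(-m - 73) + y*(-5*m^2 - 2*m + 304) - 320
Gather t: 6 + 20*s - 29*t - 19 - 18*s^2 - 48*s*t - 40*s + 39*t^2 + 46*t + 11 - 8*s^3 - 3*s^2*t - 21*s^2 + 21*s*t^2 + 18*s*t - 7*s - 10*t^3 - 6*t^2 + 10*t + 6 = -8*s^3 - 39*s^2 - 27*s - 10*t^3 + t^2*(21*s + 33) + t*(-3*s^2 - 30*s + 27) + 4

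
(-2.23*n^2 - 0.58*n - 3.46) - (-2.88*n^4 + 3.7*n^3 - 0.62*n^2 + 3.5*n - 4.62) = 2.88*n^4 - 3.7*n^3 - 1.61*n^2 - 4.08*n + 1.16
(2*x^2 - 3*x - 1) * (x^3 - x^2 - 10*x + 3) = 2*x^5 - 5*x^4 - 18*x^3 + 37*x^2 + x - 3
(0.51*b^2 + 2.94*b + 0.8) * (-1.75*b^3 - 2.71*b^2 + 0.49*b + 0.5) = -0.8925*b^5 - 6.5271*b^4 - 9.1175*b^3 - 0.4724*b^2 + 1.862*b + 0.4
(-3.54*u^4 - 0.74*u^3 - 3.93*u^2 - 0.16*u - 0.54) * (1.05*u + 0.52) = -3.717*u^5 - 2.6178*u^4 - 4.5113*u^3 - 2.2116*u^2 - 0.6502*u - 0.2808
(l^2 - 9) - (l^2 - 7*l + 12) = 7*l - 21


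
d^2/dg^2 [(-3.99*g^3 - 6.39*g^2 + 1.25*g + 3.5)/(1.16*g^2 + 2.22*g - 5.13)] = (-2.8421709430404e-14*g^4 - 50.5409600000001*g^3 + 72.7470120000002*g^2 - 531.316386*g - 231.704082)/(1.560896*g^6 + 8.961696*g^5 - 3.557952*g^4 - 68.323608*g^3 + 15.734736*g^2 + 175.270554*g - 135.005697)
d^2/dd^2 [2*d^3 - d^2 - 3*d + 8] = 12*d - 2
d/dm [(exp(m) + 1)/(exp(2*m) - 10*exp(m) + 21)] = (-2*(exp(m) - 5)*(exp(m) + 1) + exp(2*m) - 10*exp(m) + 21)*exp(m)/(exp(2*m) - 10*exp(m) + 21)^2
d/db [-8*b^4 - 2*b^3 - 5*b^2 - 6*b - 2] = -32*b^3 - 6*b^2 - 10*b - 6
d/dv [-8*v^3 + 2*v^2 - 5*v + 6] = -24*v^2 + 4*v - 5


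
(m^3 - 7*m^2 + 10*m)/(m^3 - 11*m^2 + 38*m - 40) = m/(m - 4)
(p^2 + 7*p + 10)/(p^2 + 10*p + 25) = (p + 2)/(p + 5)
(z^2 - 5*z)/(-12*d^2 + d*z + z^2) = z*(z - 5)/(-12*d^2 + d*z + z^2)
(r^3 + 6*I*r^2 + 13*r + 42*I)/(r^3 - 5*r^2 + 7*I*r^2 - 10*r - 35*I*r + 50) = (r^2 + 4*I*r + 21)/(r^2 + 5*r*(-1 + I) - 25*I)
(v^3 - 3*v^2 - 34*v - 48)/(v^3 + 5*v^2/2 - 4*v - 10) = 2*(v^2 - 5*v - 24)/(2*v^2 + v - 10)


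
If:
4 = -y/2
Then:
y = -8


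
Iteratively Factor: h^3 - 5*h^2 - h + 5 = (h - 1)*(h^2 - 4*h - 5) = (h - 1)*(h + 1)*(h - 5)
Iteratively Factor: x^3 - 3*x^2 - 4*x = (x + 1)*(x^2 - 4*x) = x*(x + 1)*(x - 4)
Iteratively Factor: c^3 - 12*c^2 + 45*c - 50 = (c - 5)*(c^2 - 7*c + 10) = (c - 5)*(c - 2)*(c - 5)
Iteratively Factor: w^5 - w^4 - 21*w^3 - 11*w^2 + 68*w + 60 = (w + 2)*(w^4 - 3*w^3 - 15*w^2 + 19*w + 30) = (w - 2)*(w + 2)*(w^3 - w^2 - 17*w - 15) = (w - 5)*(w - 2)*(w + 2)*(w^2 + 4*w + 3) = (w - 5)*(w - 2)*(w + 1)*(w + 2)*(w + 3)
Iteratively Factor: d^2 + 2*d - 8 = (d + 4)*(d - 2)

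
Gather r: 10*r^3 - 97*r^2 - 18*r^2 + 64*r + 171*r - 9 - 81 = 10*r^3 - 115*r^2 + 235*r - 90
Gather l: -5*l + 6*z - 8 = -5*l + 6*z - 8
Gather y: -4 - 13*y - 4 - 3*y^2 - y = -3*y^2 - 14*y - 8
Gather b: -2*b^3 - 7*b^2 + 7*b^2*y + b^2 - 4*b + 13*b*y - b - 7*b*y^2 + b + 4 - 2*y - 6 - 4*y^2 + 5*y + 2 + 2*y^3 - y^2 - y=-2*b^3 + b^2*(7*y - 6) + b*(-7*y^2 + 13*y - 4) + 2*y^3 - 5*y^2 + 2*y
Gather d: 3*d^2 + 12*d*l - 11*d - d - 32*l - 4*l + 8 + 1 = 3*d^2 + d*(12*l - 12) - 36*l + 9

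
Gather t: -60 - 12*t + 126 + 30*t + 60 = 18*t + 126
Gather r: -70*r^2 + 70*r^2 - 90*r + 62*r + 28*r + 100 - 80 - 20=0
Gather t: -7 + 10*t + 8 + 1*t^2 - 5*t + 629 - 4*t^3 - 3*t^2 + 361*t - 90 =-4*t^3 - 2*t^2 + 366*t + 540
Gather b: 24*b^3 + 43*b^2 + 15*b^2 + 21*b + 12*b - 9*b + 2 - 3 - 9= 24*b^3 + 58*b^2 + 24*b - 10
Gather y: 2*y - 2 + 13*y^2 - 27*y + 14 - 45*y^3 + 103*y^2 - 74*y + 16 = -45*y^3 + 116*y^2 - 99*y + 28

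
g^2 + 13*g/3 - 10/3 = (g - 2/3)*(g + 5)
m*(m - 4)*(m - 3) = m^3 - 7*m^2 + 12*m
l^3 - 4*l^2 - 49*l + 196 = (l - 7)*(l - 4)*(l + 7)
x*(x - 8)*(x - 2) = x^3 - 10*x^2 + 16*x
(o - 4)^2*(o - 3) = o^3 - 11*o^2 + 40*o - 48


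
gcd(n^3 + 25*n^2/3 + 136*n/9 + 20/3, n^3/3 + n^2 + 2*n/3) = 1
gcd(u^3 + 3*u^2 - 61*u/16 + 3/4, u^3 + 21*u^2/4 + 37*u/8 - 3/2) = u^2 + 15*u/4 - 1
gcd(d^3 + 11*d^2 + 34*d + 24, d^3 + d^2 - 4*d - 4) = d + 1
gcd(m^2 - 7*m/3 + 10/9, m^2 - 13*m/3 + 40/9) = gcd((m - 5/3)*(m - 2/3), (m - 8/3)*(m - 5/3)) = m - 5/3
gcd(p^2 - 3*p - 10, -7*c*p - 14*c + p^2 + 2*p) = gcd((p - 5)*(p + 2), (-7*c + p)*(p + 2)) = p + 2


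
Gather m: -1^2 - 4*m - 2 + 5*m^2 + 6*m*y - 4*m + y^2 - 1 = 5*m^2 + m*(6*y - 8) + y^2 - 4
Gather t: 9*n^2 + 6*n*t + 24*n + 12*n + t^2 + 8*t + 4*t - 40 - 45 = 9*n^2 + 36*n + t^2 + t*(6*n + 12) - 85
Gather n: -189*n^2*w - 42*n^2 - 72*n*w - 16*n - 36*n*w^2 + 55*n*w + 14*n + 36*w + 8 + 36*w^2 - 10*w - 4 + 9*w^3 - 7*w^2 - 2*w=n^2*(-189*w - 42) + n*(-36*w^2 - 17*w - 2) + 9*w^3 + 29*w^2 + 24*w + 4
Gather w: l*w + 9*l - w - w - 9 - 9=9*l + w*(l - 2) - 18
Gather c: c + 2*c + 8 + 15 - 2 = 3*c + 21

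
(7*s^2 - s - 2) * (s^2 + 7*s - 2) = 7*s^4 + 48*s^3 - 23*s^2 - 12*s + 4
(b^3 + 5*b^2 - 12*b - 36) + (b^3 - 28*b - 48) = 2*b^3 + 5*b^2 - 40*b - 84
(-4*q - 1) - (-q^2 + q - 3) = q^2 - 5*q + 2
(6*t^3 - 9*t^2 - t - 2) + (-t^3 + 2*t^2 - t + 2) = 5*t^3 - 7*t^2 - 2*t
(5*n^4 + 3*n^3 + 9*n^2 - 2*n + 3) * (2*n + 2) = 10*n^5 + 16*n^4 + 24*n^3 + 14*n^2 + 2*n + 6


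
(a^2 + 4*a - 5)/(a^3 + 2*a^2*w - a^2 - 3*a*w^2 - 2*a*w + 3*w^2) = (-a - 5)/(-a^2 - 2*a*w + 3*w^2)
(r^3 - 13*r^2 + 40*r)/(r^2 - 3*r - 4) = r*(-r^2 + 13*r - 40)/(-r^2 + 3*r + 4)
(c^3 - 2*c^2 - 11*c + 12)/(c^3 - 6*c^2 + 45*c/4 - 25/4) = 4*(c^2 - c - 12)/(4*c^2 - 20*c + 25)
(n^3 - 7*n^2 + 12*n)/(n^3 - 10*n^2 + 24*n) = (n - 3)/(n - 6)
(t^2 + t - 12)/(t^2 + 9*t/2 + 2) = 2*(t - 3)/(2*t + 1)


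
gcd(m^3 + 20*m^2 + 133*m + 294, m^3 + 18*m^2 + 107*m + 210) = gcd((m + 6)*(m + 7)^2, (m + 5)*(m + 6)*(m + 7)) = m^2 + 13*m + 42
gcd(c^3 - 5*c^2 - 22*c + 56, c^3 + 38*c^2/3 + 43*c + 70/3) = 1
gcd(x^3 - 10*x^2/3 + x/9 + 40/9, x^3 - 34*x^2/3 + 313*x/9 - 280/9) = x^2 - 13*x/3 + 40/9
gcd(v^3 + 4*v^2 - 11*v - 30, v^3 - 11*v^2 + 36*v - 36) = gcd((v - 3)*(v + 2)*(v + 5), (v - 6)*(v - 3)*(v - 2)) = v - 3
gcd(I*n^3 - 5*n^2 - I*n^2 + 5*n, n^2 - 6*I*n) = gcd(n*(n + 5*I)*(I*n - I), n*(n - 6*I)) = n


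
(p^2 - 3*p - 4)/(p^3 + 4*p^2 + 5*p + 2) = (p - 4)/(p^2 + 3*p + 2)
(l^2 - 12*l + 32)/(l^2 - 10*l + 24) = (l - 8)/(l - 6)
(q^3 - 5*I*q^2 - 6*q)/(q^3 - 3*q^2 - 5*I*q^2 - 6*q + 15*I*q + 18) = q/(q - 3)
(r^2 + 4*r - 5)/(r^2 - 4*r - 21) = (-r^2 - 4*r + 5)/(-r^2 + 4*r + 21)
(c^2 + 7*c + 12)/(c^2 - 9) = (c + 4)/(c - 3)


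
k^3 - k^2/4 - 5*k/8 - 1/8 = (k - 1)*(k + 1/4)*(k + 1/2)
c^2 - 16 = (c - 4)*(c + 4)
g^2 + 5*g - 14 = (g - 2)*(g + 7)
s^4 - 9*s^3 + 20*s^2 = s^2*(s - 5)*(s - 4)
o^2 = o^2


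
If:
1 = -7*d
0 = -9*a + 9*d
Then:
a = -1/7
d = -1/7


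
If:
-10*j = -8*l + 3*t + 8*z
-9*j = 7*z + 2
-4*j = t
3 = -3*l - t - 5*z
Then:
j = 20/421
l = -151/421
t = -80/421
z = -146/421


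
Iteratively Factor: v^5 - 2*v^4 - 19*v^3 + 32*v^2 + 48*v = (v - 3)*(v^4 + v^3 - 16*v^2 - 16*v) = v*(v - 3)*(v^3 + v^2 - 16*v - 16) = v*(v - 3)*(v + 4)*(v^2 - 3*v - 4) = v*(v - 4)*(v - 3)*(v + 4)*(v + 1)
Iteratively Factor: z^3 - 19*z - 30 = (z + 2)*(z^2 - 2*z - 15) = (z + 2)*(z + 3)*(z - 5)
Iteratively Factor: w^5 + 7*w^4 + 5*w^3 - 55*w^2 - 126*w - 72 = (w + 1)*(w^4 + 6*w^3 - w^2 - 54*w - 72) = (w + 1)*(w + 3)*(w^3 + 3*w^2 - 10*w - 24) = (w + 1)*(w + 2)*(w + 3)*(w^2 + w - 12) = (w + 1)*(w + 2)*(w + 3)*(w + 4)*(w - 3)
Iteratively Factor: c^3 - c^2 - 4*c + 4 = (c - 2)*(c^2 + c - 2) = (c - 2)*(c + 2)*(c - 1)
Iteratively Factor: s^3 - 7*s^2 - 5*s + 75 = (s - 5)*(s^2 - 2*s - 15) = (s - 5)^2*(s + 3)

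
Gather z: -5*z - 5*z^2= -5*z^2 - 5*z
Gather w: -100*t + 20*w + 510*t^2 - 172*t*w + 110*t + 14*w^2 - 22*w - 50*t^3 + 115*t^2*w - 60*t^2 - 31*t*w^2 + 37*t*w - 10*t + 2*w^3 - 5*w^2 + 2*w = -50*t^3 + 450*t^2 + 2*w^3 + w^2*(9 - 31*t) + w*(115*t^2 - 135*t)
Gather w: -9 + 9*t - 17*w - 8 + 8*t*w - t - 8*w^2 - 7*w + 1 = 8*t - 8*w^2 + w*(8*t - 24) - 16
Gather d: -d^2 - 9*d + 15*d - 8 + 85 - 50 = -d^2 + 6*d + 27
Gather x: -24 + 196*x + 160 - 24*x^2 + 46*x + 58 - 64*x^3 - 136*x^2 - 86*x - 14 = -64*x^3 - 160*x^2 + 156*x + 180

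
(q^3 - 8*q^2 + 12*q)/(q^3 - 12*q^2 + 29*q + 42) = q*(q - 2)/(q^2 - 6*q - 7)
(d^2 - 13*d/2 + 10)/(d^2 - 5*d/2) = (d - 4)/d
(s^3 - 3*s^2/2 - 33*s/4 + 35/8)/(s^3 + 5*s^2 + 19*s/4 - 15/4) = (s - 7/2)/(s + 3)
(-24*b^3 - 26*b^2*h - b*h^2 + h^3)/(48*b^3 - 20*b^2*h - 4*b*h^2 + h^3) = (-b - h)/(2*b - h)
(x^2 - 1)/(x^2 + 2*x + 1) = (x - 1)/(x + 1)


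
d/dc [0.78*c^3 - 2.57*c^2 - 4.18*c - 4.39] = 2.34*c^2 - 5.14*c - 4.18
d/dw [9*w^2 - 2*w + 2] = 18*w - 2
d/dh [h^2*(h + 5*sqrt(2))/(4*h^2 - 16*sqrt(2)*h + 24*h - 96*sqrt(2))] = h*(-2*h*(h + 5*sqrt(2))*(h - 2*sqrt(2) + 3) + (3*h + 10*sqrt(2))*(h^2 - 4*sqrt(2)*h + 6*h - 24*sqrt(2)))/(4*(h^2 - 4*sqrt(2)*h + 6*h - 24*sqrt(2))^2)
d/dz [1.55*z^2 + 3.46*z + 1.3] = 3.1*z + 3.46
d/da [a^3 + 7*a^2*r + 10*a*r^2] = 3*a^2 + 14*a*r + 10*r^2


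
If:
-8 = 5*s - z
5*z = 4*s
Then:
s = -40/21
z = -32/21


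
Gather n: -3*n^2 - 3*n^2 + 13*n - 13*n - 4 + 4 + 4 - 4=-6*n^2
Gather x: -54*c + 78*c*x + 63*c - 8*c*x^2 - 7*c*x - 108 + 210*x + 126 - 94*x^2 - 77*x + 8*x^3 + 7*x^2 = 9*c + 8*x^3 + x^2*(-8*c - 87) + x*(71*c + 133) + 18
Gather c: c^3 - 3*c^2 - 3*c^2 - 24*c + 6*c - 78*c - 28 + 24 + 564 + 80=c^3 - 6*c^2 - 96*c + 640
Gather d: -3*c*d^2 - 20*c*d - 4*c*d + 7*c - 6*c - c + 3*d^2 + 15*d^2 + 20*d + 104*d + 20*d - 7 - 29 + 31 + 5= d^2*(18 - 3*c) + d*(144 - 24*c)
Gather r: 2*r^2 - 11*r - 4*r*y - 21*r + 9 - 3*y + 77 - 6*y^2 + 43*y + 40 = 2*r^2 + r*(-4*y - 32) - 6*y^2 + 40*y + 126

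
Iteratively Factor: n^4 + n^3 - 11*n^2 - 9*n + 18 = (n - 1)*(n^3 + 2*n^2 - 9*n - 18) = (n - 3)*(n - 1)*(n^2 + 5*n + 6) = (n - 3)*(n - 1)*(n + 3)*(n + 2)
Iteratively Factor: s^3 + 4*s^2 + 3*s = (s)*(s^2 + 4*s + 3) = s*(s + 1)*(s + 3)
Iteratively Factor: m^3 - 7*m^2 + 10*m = (m - 2)*(m^2 - 5*m) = (m - 5)*(m - 2)*(m)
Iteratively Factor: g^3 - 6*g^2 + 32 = (g - 4)*(g^2 - 2*g - 8) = (g - 4)^2*(g + 2)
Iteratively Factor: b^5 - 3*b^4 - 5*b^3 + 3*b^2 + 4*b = (b)*(b^4 - 3*b^3 - 5*b^2 + 3*b + 4) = b*(b - 1)*(b^3 - 2*b^2 - 7*b - 4) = b*(b - 1)*(b + 1)*(b^2 - 3*b - 4) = b*(b - 1)*(b + 1)^2*(b - 4)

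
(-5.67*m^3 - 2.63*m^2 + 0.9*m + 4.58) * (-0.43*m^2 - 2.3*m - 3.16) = 2.4381*m^5 + 14.1719*m^4 + 23.5792*m^3 + 4.2714*m^2 - 13.378*m - 14.4728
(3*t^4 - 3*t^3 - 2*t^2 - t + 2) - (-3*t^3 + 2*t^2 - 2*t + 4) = 3*t^4 - 4*t^2 + t - 2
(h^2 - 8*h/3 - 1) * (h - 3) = h^3 - 17*h^2/3 + 7*h + 3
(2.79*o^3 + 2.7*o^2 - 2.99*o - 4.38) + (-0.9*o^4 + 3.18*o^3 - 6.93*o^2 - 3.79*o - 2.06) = -0.9*o^4 + 5.97*o^3 - 4.23*o^2 - 6.78*o - 6.44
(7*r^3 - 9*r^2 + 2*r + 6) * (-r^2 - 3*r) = -7*r^5 - 12*r^4 + 25*r^3 - 12*r^2 - 18*r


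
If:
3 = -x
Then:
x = -3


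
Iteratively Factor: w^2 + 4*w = (w + 4)*(w)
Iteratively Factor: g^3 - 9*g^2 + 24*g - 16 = (g - 4)*(g^2 - 5*g + 4) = (g - 4)*(g - 1)*(g - 4)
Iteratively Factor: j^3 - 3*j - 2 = (j - 2)*(j^2 + 2*j + 1) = (j - 2)*(j + 1)*(j + 1)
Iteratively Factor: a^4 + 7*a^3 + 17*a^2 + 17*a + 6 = (a + 1)*(a^3 + 6*a^2 + 11*a + 6) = (a + 1)*(a + 3)*(a^2 + 3*a + 2) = (a + 1)^2*(a + 3)*(a + 2)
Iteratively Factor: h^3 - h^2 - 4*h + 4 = (h + 2)*(h^2 - 3*h + 2) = (h - 2)*(h + 2)*(h - 1)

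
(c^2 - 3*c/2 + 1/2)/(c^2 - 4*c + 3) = (c - 1/2)/(c - 3)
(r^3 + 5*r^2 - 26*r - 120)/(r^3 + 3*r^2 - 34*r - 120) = (r^2 + r - 30)/(r^2 - r - 30)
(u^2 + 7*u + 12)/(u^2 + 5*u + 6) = (u + 4)/(u + 2)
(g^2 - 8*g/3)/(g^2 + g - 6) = g*(3*g - 8)/(3*(g^2 + g - 6))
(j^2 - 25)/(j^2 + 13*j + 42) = (j^2 - 25)/(j^2 + 13*j + 42)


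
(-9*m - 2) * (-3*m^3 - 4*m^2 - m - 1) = 27*m^4 + 42*m^3 + 17*m^2 + 11*m + 2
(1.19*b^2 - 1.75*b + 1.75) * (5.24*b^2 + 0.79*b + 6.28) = 6.2356*b^4 - 8.2299*b^3 + 15.2607*b^2 - 9.6075*b + 10.99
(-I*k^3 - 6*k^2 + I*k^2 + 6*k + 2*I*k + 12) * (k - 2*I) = -I*k^4 - 8*k^3 + I*k^3 + 8*k^2 + 14*I*k^2 + 16*k - 12*I*k - 24*I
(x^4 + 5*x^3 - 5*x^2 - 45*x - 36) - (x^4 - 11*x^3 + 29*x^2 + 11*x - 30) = 16*x^3 - 34*x^2 - 56*x - 6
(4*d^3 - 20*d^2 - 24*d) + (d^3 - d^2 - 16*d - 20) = 5*d^3 - 21*d^2 - 40*d - 20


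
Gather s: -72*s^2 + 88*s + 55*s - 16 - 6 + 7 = -72*s^2 + 143*s - 15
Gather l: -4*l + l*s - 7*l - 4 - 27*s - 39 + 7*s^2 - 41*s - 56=l*(s - 11) + 7*s^2 - 68*s - 99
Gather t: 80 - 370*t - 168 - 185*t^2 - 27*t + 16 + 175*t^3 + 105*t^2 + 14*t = 175*t^3 - 80*t^2 - 383*t - 72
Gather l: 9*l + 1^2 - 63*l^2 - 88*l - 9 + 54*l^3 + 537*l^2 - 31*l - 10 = 54*l^3 + 474*l^2 - 110*l - 18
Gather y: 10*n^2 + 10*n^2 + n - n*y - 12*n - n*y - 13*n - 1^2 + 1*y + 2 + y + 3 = 20*n^2 - 24*n + y*(2 - 2*n) + 4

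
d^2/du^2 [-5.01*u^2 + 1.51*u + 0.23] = -10.0200000000000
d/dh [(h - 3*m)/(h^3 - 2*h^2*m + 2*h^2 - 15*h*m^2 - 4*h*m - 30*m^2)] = (h^3 - 2*h^2*m + 2*h^2 - 15*h*m^2 - 4*h*m - 30*m^2 + (h - 3*m)*(-3*h^2 + 4*h*m - 4*h + 15*m^2 + 4*m))/(-h^3 + 2*h^2*m - 2*h^2 + 15*h*m^2 + 4*h*m + 30*m^2)^2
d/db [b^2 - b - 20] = 2*b - 1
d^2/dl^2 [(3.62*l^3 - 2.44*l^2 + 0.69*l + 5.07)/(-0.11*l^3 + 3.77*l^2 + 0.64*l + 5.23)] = (-2.94338*l^6 - 1.57918199999995*l^5 - 22.9796820000001*l^4 + 161.593594*l^3 - 796.337862*l^2 - 603.374196*l + 333.879338)/(0.001331*l^9 - 0.136851*l^8 + 4.667025*l^7 - 52.180034*l^6 - 14.140314*l^5 - 225.423825*l^4 - 66.949351*l^3 - 315.787923*l^2 - 52.517568*l - 143.055667)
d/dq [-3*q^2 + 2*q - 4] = 2 - 6*q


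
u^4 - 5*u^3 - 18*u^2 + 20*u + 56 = (u - 7)*(u - 2)*(u + 2)^2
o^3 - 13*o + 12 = (o - 3)*(o - 1)*(o + 4)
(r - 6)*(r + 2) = r^2 - 4*r - 12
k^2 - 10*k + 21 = (k - 7)*(k - 3)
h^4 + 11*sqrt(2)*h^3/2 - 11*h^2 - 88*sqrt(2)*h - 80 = (h - 4)*(h + 4)*(h + sqrt(2)/2)*(h + 5*sqrt(2))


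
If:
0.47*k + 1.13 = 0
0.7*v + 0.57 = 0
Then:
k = -2.40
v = -0.81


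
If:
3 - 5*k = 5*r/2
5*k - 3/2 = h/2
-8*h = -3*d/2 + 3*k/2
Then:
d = 83/5 - 163*r/6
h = 3 - 5*r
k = 3/5 - r/2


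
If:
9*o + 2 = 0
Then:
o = -2/9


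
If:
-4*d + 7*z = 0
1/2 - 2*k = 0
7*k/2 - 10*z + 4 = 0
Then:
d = 273/320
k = 1/4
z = 39/80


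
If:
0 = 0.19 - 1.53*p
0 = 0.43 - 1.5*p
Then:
No Solution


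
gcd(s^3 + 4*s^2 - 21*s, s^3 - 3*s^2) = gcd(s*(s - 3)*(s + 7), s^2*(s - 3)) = s^2 - 3*s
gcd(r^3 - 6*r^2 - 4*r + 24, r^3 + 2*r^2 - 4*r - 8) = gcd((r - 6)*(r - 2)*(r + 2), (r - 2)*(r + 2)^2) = r^2 - 4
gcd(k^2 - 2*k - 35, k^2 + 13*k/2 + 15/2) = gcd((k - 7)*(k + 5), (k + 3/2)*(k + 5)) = k + 5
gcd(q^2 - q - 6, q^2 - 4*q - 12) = q + 2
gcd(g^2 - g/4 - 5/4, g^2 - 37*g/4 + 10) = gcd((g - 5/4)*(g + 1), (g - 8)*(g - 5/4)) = g - 5/4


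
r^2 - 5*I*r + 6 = (r - 6*I)*(r + I)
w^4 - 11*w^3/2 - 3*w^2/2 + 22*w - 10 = (w - 5)*(w - 2)*(w - 1/2)*(w + 2)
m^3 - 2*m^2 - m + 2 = (m - 2)*(m - 1)*(m + 1)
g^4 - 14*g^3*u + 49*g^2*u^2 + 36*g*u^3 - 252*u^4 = (g - 7*u)*(g - 6*u)*(g - 3*u)*(g + 2*u)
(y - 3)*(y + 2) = y^2 - y - 6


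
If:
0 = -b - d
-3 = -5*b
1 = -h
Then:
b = 3/5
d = -3/5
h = -1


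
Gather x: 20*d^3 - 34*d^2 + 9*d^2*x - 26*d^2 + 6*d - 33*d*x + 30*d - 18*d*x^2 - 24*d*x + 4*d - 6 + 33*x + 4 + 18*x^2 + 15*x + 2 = 20*d^3 - 60*d^2 + 40*d + x^2*(18 - 18*d) + x*(9*d^2 - 57*d + 48)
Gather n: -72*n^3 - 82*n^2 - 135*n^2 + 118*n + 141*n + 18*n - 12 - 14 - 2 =-72*n^3 - 217*n^2 + 277*n - 28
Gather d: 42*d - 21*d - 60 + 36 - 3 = 21*d - 27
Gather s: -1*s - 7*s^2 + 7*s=-7*s^2 + 6*s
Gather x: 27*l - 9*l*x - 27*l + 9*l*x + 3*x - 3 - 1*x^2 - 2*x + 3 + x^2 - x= 0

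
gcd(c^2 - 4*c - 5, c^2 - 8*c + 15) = c - 5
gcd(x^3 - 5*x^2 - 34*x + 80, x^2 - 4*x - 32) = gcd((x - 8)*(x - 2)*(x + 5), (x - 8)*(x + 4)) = x - 8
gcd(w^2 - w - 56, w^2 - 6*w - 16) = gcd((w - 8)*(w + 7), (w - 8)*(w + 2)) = w - 8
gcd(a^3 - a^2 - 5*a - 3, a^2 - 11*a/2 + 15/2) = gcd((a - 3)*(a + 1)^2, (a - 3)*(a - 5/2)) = a - 3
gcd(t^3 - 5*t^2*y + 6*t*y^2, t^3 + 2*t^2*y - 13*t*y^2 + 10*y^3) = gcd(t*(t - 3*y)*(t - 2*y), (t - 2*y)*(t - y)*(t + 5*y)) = -t + 2*y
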